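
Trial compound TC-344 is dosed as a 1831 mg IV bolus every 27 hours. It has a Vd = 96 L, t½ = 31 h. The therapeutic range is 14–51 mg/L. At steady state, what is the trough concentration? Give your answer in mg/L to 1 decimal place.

23.0 mg/L

k = ln2/t½ = ln2/31 ≈ 0.022360 h⁻¹; fraction remaining f = e^(−kτ) = e^(−0.022360×27) ≈ 0.5468.
At steady state, accumulation factor R = 1/(1 − e^(−kτ)) ≈ 2.2065.
Each bolus raises the concentration by D/Vd = 1831/96 ≈ 19.073 mg/L.
Steady-state peak Cmax,ss = C₀·R ≈ 19.073 × 2.2065 ≈ 42.085 mg/L.
Steady-state trough Cmin,ss = Cmax,ss·f ≈ 42.085 × 0.5468 ≈ 23.012 mg/L.
Trough 23.0 mg/L vs MEC 14 mg/L: adequate.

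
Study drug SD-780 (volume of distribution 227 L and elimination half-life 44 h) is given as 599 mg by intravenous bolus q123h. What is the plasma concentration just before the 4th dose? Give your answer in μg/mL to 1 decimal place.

f = (1/2)^(τ/t½) = (1/2)^(123/44) ≈ 0.1440.
C₀ = D/Vd = 599/227 ≈ 2.639 μg/mL.
Before the 4th dose, 3 doses have been given. Superposition: Cmin = C₀·(f + f² + … + f^3).
≈ 2.639 × (0.1440 + 0.0207 + 0.0030) ≈ 2.639 × 0.1677 ≈ 0.443 μg/mL.

0.4 μg/mL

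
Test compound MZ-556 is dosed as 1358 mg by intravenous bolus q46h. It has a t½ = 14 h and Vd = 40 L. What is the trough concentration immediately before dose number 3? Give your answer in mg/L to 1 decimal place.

3.8 mg/L

f = (1/2)^(τ/t½) = (1/2)^(46/14) ≈ 0.1025.
C₀ = D/Vd = 1358/40 ≈ 33.950 mg/L.
Before the 3rd dose, 2 doses have been given. Superposition: Cmin = C₀·(f + f²).
≈ 33.950 × (0.1025 + 0.0105) ≈ 33.950 × 0.1130 ≈ 3.836 mg/L.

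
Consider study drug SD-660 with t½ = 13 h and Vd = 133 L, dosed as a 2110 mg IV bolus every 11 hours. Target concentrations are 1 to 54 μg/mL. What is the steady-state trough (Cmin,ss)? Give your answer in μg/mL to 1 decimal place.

19.9 μg/mL

Over one 11-h interval, 11/13 ≈ 0.84615 half-lives elapse, leaving f ≈ 0.5563 of each dose.
Accumulation ratio R = 1/(1 − f) ≈ 1/0.4437 ≈ 2.2538.
Each bolus raises the concentration by D/Vd = 2110/133 ≈ 15.865 μg/mL.
Cmax,ss = C₀/(1 − f) ≈ 15.865/0.4437 ≈ 35.756 μg/mL.
One interval later, Cmin,ss = Cmax,ss·e^(−kτ) ≈ 35.756 × 0.5563 ≈ 19.891 μg/mL.
Trough 19.9 μg/mL vs MEC 1 μg/mL: adequate.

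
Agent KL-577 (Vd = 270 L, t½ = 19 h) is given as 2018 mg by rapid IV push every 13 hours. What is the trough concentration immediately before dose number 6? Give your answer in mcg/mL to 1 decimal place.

f = (1/2)^(τ/t½) = (1/2)^(13/19) ≈ 0.6223.
C₀ = D/Vd = 2018/270 ≈ 7.474 mcg/mL.
Before the 6th dose, 5 doses have been given. Superposition: Cmin = C₀·(f + f² + … + f^5).
≈ 7.474 × (0.6223 + 0.3873 + 0.2410 + 0.1500 + 0.0933) ≈ 7.474 × 1.4939 ≈ 11.165 mcg/mL.

11.2 mcg/mL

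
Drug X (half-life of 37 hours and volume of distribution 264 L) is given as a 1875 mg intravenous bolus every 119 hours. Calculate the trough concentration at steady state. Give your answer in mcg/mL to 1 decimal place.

k = ln2/t½ = ln2/37 ≈ 0.018734 h⁻¹; fraction remaining f = e^(−kτ) = e^(−0.018734×119) ≈ 0.1076.
Each bolus raises the concentration by D/Vd = 1875/264 ≈ 7.102 mcg/mL.
Steady-state trough Cmin,ss = C₀·f/(1−f) ≈ 7.102 × 0.1076/0.8924 ≈ 0.856 mcg/mL.

0.9 mcg/mL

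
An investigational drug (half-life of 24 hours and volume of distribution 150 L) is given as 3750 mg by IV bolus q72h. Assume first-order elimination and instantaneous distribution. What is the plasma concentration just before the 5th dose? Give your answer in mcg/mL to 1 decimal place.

3.6 mcg/mL

f = (1/2)^(τ/t½) = (1/2)^(72/24) ≈ 0.1250.
C₀ = D/Vd = 3750/150 ≈ 25.000 mcg/mL.
Before the 5th dose, 4 doses have been given. Superposition: Cmin = C₀·(f + f² + … + f^4).
≈ 25.000 × (0.1250 + 0.0156 + 0.0020 + 0.0002) ≈ 25.000 × 0.1428 ≈ 3.570 mcg/mL.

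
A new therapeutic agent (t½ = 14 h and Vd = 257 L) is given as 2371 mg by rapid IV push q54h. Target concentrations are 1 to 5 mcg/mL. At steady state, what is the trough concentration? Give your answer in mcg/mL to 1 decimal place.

Over one 54-h interval, 54/14 ≈ 3.8571 half-lives elapse, leaving f ≈ 0.0690 of each dose.
Single-dose peak C₀ = D/Vd = 2371/257 ≈ 9.226 mcg/mL.
Steady-state trough Cmin,ss = C₀·f/(1−f) ≈ 9.226 × 0.0690/0.9310 ≈ 0.684 mcg/mL.
Trough 0.7 mcg/mL vs MEC 1 mcg/mL: subtherapeutic.

0.7 mcg/mL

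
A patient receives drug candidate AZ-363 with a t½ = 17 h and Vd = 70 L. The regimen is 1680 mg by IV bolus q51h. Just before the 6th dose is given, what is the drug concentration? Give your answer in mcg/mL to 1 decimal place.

3.4 mcg/mL

f = (1/2)^(τ/t½) = (1/2)^(51/17) ≈ 0.1250.
C₀ = D/Vd = 1680/70 ≈ 24.000 mcg/mL.
Before the 6th dose, 5 doses have been given. Superposition: Cmin = C₀·(f + f² + … + f^5).
≈ 24.000 × (0.1250 + 0.0156 + 0.0020 + 0.0002 + 0.0000) ≈ 24.000 × 0.1428 ≈ 3.427 mcg/mL.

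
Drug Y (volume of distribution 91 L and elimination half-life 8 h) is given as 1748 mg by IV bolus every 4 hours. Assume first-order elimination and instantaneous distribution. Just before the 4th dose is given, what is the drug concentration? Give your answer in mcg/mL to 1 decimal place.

f = (1/2)^(τ/t½) = (1/2)^(4/8) ≈ 0.7071.
C₀ = D/Vd = 1748/91 ≈ 19.209 mcg/mL.
Before the 4th dose, 3 doses have been given. Superposition: Cmin = C₀·(f + f² + … + f^3).
≈ 19.209 × (0.7071 + 0.5000 + 0.3535) ≈ 19.209 × 1.5606 ≈ 29.978 mcg/mL.

30.0 mcg/mL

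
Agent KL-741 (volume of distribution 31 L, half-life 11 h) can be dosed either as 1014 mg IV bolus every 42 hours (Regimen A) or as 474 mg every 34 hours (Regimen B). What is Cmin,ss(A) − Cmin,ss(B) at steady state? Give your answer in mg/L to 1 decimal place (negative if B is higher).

0.5 mg/L

Regimen A: f = (1/2)^(42/11) ≈ 0.0709; Cmin,ss = (1014/31)·f/(1−f) ≈ 2.496 mg/L.
Regimen B: f = (1/2)^(34/11) ≈ 0.1174; Cmin,ss = (474/31)·f/(1−f) ≈ 2.034 mg/L.
Difference ≈ 2.496 − 2.034 ≈ 0.462 mg/L.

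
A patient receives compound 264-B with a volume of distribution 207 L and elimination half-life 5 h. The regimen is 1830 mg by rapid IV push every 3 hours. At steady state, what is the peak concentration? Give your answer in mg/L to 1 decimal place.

τ/t½ = 3/5 ≈ 0.6, so fraction remaining f = (1/2)^(3/5) ≈ 0.6598.
Accumulation ratio R = 1/(1 − f) ≈ 1/0.3402 ≈ 2.9394.
Single-dose peak C₀ = D/Vd = 1830/207 ≈ 8.841 mg/L.
Steady-state peak Cmax,ss = C₀·R ≈ 8.841 × 2.9394 ≈ 25.987 mg/L.

26.0 mg/L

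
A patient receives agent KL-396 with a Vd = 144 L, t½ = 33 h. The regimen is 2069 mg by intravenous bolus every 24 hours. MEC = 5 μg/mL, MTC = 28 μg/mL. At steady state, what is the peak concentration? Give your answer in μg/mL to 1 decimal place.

τ/t½ = 24/33 ≈ 0.72727, so fraction remaining f = (1/2)^(24/33) ≈ 0.6040.
At steady state, accumulation factor R = 1/(1 − e^(−kτ)) ≈ 2.5253.
Each bolus raises the concentration by D/Vd = 2069/144 ≈ 14.368 μg/mL.
Cmax,ss = C₀/(1 − f) ≈ 14.368/0.3960 ≈ 36.283 μg/mL.
Peak 36.3 μg/mL vs MTC 28 μg/mL: exceeds toxic threshold.

36.3 μg/mL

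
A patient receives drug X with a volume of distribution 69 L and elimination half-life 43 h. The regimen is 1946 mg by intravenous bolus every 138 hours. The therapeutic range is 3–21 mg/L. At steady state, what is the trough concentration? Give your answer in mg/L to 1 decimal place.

τ/t½ = 138/43 ≈ 3.2093, so fraction remaining f = (1/2)^(138/43) ≈ 0.1081.
Accumulation ratio R = 1/(1 − f) ≈ 1/0.8919 ≈ 1.1212.
Each bolus raises the concentration by D/Vd = 1946/69 ≈ 28.203 mg/L.
Cmax,ss = C₀/(1 − f) ≈ 28.203/0.8919 ≈ 31.621 mg/L.
Steady-state trough Cmin,ss = Cmax,ss·f ≈ 31.621 × 0.1081 ≈ 3.418 mg/L.
Trough 3.4 mg/L vs MEC 3 mg/L: adequate.

3.4 mg/L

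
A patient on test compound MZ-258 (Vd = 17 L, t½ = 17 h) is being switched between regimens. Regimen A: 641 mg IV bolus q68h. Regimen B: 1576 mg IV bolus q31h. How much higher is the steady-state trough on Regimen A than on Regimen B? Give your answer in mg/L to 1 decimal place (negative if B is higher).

-34.0 mg/L

Regimen A: f = (1/2)^(68/17) ≈ 0.0625; Cmin,ss = (641/17)·f/(1−f) ≈ 2.514 mg/L.
Regimen B: f = (1/2)^(31/17) ≈ 0.2825; Cmin,ss = (1576/17)·f/(1−f) ≈ 36.501 mg/L.
Difference ≈ 2.514 − 36.501 ≈ -33.987 mg/L.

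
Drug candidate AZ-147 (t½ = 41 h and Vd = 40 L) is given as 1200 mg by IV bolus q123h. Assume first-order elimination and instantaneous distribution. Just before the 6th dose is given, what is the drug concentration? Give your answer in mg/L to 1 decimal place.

4.3 mg/L

f = (1/2)^(τ/t½) = (1/2)^(123/41) ≈ 0.1250.
C₀ = D/Vd = 1200/40 ≈ 30.000 mg/L.
Before the 6th dose, 5 doses have been given. Superposition: Cmin = C₀·(f + f² + … + f^5).
≈ 30.000 × (0.1250 + 0.0156 + 0.0020 + 0.0002 + 0.0000) ≈ 30.000 × 0.1428 ≈ 4.284 mg/L.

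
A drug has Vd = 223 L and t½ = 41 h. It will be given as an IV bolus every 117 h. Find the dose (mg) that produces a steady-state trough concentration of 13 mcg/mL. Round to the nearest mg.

τ/t½ = 117/41 ≈ 2.8537, so f = (1/2)^(117/41) ≈ 0.138345.
Cmin,ss = (D/Vd)·f/(1−f), so D = Cmin,ss·Vd·(1−f)/f.
D = 13 × 223 × (1−f)/f ≈ 13 × 223 × 6.22831 ≈ 18055.87 mg.

18056 mg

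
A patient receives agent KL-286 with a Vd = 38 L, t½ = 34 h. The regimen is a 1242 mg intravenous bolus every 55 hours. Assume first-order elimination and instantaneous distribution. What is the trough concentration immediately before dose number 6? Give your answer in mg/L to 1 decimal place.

15.7 mg/L

f = (1/2)^(τ/t½) = (1/2)^(55/34) ≈ 0.3259.
C₀ = D/Vd = 1242/38 ≈ 32.684 mg/L.
Before the 6th dose, 5 doses have been given. Superposition: Cmin = C₀·(f + f² + … + f^5).
≈ 32.684 × (0.3259 + 0.1062 + 0.0346 + 0.0113 + 0.0037) ≈ 32.684 × 0.4817 ≈ 15.744 mg/L.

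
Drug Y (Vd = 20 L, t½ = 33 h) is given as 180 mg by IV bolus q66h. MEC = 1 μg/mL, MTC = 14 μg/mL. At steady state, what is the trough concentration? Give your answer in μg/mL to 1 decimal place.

The dosing interval is 2 half-lives, so f = 2^(−2) = 0.25.
Accumulation ratio R = 1/(1 − f) = 1/0.75 = 4/3.
Single-dose peak C₀ = D/Vd = 180/20 = 9 μg/mL.
Steady-state peak Cmax,ss = C₀·R = 9 × 4/3 ≈ 12.000 μg/mL.
Steady-state trough Cmin,ss = Cmax,ss·f ≈ 12.000 × 0.25 ≈ 3.000 μg/mL.
Trough 3.0 μg/mL vs MEC 1 μg/mL: adequate.

3.0 μg/mL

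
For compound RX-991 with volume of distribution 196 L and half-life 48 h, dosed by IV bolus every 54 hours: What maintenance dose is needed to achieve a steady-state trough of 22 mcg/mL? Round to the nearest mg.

5093 mg

τ/t½ = 54/48 ≈ 1.125, so f = (1/2)^(54/48) ≈ 0.458502.
Cmin,ss = (D/Vd)·f/(1−f), so D = Cmin,ss·Vd·(1−f)/f.
D = 22 × 196 × (1−f)/f ≈ 22 × 196 × 1.18102 ≈ 5092.56 mg.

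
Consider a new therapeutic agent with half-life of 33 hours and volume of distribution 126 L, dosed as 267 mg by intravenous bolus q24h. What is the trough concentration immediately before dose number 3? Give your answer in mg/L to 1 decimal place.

2.1 mg/L

f = (1/2)^(τ/t½) = (1/2)^(24/33) ≈ 0.6040.
C₀ = D/Vd = 267/126 ≈ 2.119 mg/L.
Before the 3rd dose, 2 doses have been given. Superposition: Cmin = C₀·(f + f²).
≈ 2.119 × (0.6040 + 0.3648) ≈ 2.119 × 0.9688 ≈ 2.053 mg/L.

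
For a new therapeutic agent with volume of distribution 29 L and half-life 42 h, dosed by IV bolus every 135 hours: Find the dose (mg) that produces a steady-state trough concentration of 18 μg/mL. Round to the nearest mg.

τ/t½ = 135/42 ≈ 3.2143, so f = (1/2)^(135/42) ≈ 0.107747.
Cmin,ss = (D/Vd)·f/(1−f), so D = Cmin,ss·Vd·(1−f)/f.
D = 18 × 29 × (1−f)/f ≈ 18 × 29 × 8.28100 ≈ 4322.68 mg.

4323 mg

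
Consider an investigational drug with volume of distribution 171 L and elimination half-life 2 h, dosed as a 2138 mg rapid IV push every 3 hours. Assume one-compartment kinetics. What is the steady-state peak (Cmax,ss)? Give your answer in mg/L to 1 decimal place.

19.3 mg/L

Over one 3-h interval, 3/2 ≈ 1.5 half-lives elapse, leaving f ≈ 0.3536 of each dose.
Accumulation ratio R = 1/(1 − f) ≈ 1/0.6464 ≈ 1.5470.
Single-dose peak C₀ = D/Vd = 2138/171 ≈ 12.503 mg/L.
Steady-state peak Cmax,ss = C₀·R ≈ 12.503 × 1.5470 ≈ 19.342 mg/L.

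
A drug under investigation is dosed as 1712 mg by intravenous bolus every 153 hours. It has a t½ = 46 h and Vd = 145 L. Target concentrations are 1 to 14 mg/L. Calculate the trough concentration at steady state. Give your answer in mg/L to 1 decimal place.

1.3 mg/L

k = ln2/t½ = ln2/46 ≈ 0.015068 h⁻¹; fraction remaining f = e^(−kτ) = e^(−0.015068×153) ≈ 0.0997.
At steady state, accumulation factor R = 1/(1 − e^(−kτ)) ≈ 1.1107.
Single-dose peak C₀ = D/Vd = 1712/145 ≈ 11.807 mg/L.
Steady-state peak Cmax,ss = C₀·R ≈ 11.807 × 1.1107 ≈ 13.114 mg/L.
One interval later, Cmin,ss = Cmax,ss·e^(−kτ) ≈ 13.114 × 0.0997 ≈ 1.307 mg/L.
Trough 1.3 mg/L vs MEC 1 mg/L: adequate.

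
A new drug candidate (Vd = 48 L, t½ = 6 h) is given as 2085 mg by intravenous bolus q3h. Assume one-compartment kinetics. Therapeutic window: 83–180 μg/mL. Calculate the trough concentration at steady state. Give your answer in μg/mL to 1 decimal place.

104.9 μg/mL

k = ln2/t½ = ln2/6 ≈ 0.115525 h⁻¹; fraction remaining f = e^(−kτ) = e^(−0.115525×3) ≈ 0.7071.
Single-dose peak C₀ = D/Vd = 2085/48 ≈ 43.438 μg/mL.
Steady-state trough Cmin,ss = C₀·f/(1−f) ≈ 43.438 × 0.7071/0.2929 ≈ 104.865 μg/mL.
Trough 104.9 μg/mL vs MEC 83 μg/mL: adequate.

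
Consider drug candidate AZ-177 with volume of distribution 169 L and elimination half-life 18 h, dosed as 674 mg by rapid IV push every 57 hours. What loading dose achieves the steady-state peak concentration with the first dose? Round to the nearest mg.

f = (1/2)^(57/18) ≈ 0.111362; accumulation ratio R = 1/(1−f) ≈ 1.12532.
Loading dose to hit Cmax,ss on first dose: D_load = D_maint·R ≈ 674 × 1.12532 ≈ 758.47 mg.

758 mg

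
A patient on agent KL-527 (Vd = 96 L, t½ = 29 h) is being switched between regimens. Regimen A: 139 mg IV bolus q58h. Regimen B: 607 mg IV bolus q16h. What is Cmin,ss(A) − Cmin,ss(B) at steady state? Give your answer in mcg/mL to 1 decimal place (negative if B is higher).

Regimen A: f = (1/2)^(58/29) ≈ 0.2500; Cmin,ss = (139/96)·f/(1−f) ≈ 0.483 mcg/mL.
Regimen B: f = (1/2)^(16/29) ≈ 0.6822; Cmin,ss = (607/96)·f/(1−f) ≈ 13.573 mcg/mL.
Difference ≈ 0.483 − 13.573 ≈ -13.090 mcg/mL.

-13.1 mcg/mL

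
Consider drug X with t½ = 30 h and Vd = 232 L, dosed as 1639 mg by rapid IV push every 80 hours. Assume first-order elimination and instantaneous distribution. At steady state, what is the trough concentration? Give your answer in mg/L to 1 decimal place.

τ/t½ = 80/30 ≈ 2.6667, so fraction remaining f = (1/2)^(80/30) ≈ 0.1575.
Accumulation ratio R = 1/(1 − f) ≈ 1/0.8425 ≈ 1.1869.
Each bolus raises the concentration by D/Vd = 1639/232 ≈ 7.065 mg/L.
Cmax,ss = C₀/(1 − f) ≈ 7.065/0.8425 ≈ 8.386 mg/L.
One interval later, Cmin,ss = Cmax,ss·e^(−kτ) ≈ 8.386 × 0.1575 ≈ 1.321 mg/L.

1.3 mg/L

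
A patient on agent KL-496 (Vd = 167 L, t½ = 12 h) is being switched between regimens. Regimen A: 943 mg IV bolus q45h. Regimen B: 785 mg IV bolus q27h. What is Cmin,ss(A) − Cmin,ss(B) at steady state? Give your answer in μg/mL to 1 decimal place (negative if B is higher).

Regimen A: f = (1/2)^(45/12) ≈ 0.0743; Cmin,ss = (943/167)·f/(1−f) ≈ 0.453 μg/mL.
Regimen B: f = (1/2)^(27/12) ≈ 0.2102; Cmin,ss = (785/167)·f/(1−f) ≈ 1.251 μg/mL.
Difference ≈ 0.453 − 1.251 ≈ -0.798 μg/mL.

-0.8 μg/mL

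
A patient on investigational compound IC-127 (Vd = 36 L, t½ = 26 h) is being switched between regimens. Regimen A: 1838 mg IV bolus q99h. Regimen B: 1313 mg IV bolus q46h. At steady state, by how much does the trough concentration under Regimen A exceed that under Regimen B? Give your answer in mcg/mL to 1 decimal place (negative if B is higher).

Regimen A: f = (1/2)^(99/26) ≈ 0.0714; Cmin,ss = (1838/36)·f/(1−f) ≈ 3.926 mcg/mL.
Regimen B: f = (1/2)^(46/26) ≈ 0.2934; Cmin,ss = (1313/36)·f/(1−f) ≈ 15.144 mcg/mL.
Difference ≈ 3.926 − 15.144 ≈ -11.218 mcg/mL.

-11.2 mcg/mL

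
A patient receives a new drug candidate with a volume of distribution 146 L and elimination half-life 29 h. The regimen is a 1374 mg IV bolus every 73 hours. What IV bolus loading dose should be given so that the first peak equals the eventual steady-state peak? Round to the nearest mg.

f = (1/2)^(73/29) ≈ 0.174677; accumulation ratio R = 1/(1−f) ≈ 1.21165.
Loading dose to hit Cmax,ss on first dose: D_load = D_maint·R ≈ 1374 × 1.21165 ≈ 1664.81 mg.

1665 mg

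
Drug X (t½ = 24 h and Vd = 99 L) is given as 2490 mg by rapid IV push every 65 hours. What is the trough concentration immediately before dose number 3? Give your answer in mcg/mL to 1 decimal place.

4.4 mcg/mL

f = (1/2)^(τ/t½) = (1/2)^(65/24) ≈ 0.1530.
C₀ = D/Vd = 2490/99 ≈ 25.152 mcg/mL.
Before the 3rd dose, 2 doses have been given. Superposition: Cmin = C₀·(f + f²).
≈ 25.152 × (0.1530 + 0.0234) ≈ 25.152 × 0.1764 ≈ 4.437 mcg/mL.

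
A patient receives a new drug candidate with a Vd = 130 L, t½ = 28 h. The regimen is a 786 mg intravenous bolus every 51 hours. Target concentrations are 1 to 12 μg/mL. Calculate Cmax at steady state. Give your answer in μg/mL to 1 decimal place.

k = ln2/t½ = ln2/28 ≈ 0.024755 h⁻¹; fraction remaining f = e^(−kτ) = e^(−0.024755×51) ≈ 0.2829.
At steady state, accumulation factor R = 1/(1 − e^(−kτ)) ≈ 1.3945.
Single-dose peak C₀ = D/Vd = 786/130 ≈ 6.046 μg/mL.
Steady-state peak Cmax,ss = C₀·R ≈ 6.046 × 1.3945 ≈ 8.431 μg/mL.
Peak 8.4 μg/mL vs MTC 12 μg/mL: below toxic threshold.

8.4 μg/mL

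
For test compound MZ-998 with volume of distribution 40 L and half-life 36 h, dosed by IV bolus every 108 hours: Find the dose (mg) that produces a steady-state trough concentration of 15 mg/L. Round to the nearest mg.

4200 mg

τ/t½ = 108/36 ≈ 3, so f = (1/2)^(108/36) ≈ 0.125000.
Cmin,ss = (D/Vd)·f/(1−f), so D = Cmin,ss·Vd·(1−f)/f.
D = 15 × 40 × (1−f)/f ≈ 15 × 40 × 7.00000 ≈ 4200.00 mg.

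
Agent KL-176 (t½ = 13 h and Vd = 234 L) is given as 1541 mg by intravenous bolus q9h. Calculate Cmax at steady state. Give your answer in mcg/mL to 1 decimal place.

17.3 mcg/mL

τ/t½ = 9/13 ≈ 0.69231, so fraction remaining f = (1/2)^(9/13) ≈ 0.6189.
At steady state, accumulation factor R = 1/(1 − e^(−kτ)) ≈ 2.6240.
Single-dose peak C₀ = D/Vd = 1541/234 ≈ 6.585 mcg/mL.
Steady-state peak Cmax,ss = C₀·R ≈ 6.585 × 2.6240 ≈ 17.279 mcg/mL.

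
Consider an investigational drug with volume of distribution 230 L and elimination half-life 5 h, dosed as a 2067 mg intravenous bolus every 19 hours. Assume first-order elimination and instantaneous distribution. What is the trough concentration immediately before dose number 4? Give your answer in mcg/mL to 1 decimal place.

f = (1/2)^(τ/t½) = (1/2)^(19/5) ≈ 0.0718.
C₀ = D/Vd = 2067/230 ≈ 8.987 mcg/mL.
Before the 4th dose, 3 doses have been given. Superposition: Cmin = C₀·(f + f² + … + f^3).
≈ 8.987 × (0.0718 + 0.0052 + 0.0004) ≈ 8.987 × 0.0774 ≈ 0.696 mcg/mL.

0.7 mcg/mL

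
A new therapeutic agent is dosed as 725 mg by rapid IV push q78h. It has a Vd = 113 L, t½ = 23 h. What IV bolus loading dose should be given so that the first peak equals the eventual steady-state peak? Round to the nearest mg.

f = (1/2)^(78/23) ≈ 0.095305; accumulation ratio R = 1/(1−f) ≈ 1.10534.
Loading dose to hit Cmax,ss on first dose: D_load = D_maint·R ≈ 725 × 1.10534 ≈ 801.37 mg.

801 mg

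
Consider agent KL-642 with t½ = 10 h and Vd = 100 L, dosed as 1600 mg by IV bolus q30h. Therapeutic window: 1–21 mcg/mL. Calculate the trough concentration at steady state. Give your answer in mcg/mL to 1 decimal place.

2.3 mcg/mL

The dosing interval is 3 half-lives, so f = 2^(−3) = 0.125.
At steady state, R = 1/(1 − 0.125) = 8/7.
Single-dose peak C₀ = D/Vd = 1600/100 = 16 mcg/mL.
Steady-state peak Cmax,ss = C₀·R = 16 × 8/7 ≈ 18.286 mcg/mL.
Steady-state trough Cmin,ss = Cmax,ss·f ≈ 18.286 × 0.125 ≈ 2.286 mcg/mL.
Trough 2.3 mcg/mL vs MEC 1 mcg/mL: adequate.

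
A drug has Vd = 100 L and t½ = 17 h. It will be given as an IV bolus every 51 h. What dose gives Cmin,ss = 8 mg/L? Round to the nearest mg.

5600 mg

τ/t½ = 51/17 ≈ 3, so f = (1/2)^(51/17) ≈ 0.125000.
Cmin,ss = (D/Vd)·f/(1−f), so D = Cmin,ss·Vd·(1−f)/f.
D = 8 × 100 × (1−f)/f ≈ 8 × 100 × 7.00000 ≈ 5600.00 mg.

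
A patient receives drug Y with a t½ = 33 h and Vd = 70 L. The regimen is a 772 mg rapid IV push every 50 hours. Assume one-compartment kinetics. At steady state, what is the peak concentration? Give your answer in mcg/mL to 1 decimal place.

k = ln2/t½ = ln2/33 ≈ 0.021004 h⁻¹; fraction remaining f = e^(−kτ) = e^(−0.021004×50) ≈ 0.3499.
Accumulation ratio R = 1/(1 − f) ≈ 1/0.6501 ≈ 1.5382.
Single-dose peak C₀ = D/Vd = 772/70 ≈ 11.029 mcg/mL.
Steady-state peak Cmax,ss = C₀·R ≈ 11.029 × 1.5382 ≈ 16.965 mcg/mL.

17.0 mcg/mL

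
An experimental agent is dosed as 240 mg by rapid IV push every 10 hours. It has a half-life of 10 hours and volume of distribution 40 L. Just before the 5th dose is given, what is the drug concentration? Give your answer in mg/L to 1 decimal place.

f = (1/2)^(τ/t½) = (1/2)^(10/10) ≈ 0.5000.
C₀ = D/Vd = 240/40 ≈ 6.000 mg/L.
Before the 5th dose, 4 doses have been given. Superposition: Cmin = C₀·(f + f² + … + f^4).
≈ 6.000 × (0.5000 + 0.2500 + 0.1250 + 0.0625) ≈ 6.000 × 0.9375 ≈ 5.625 mg/L.

5.6 mg/L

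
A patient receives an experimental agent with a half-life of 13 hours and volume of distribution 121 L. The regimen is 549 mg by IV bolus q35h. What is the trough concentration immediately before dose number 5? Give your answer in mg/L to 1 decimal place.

f = (1/2)^(τ/t½) = (1/2)^(35/13) ≈ 0.1547.
C₀ = D/Vd = 549/121 ≈ 4.537 mg/L.
Before the 5th dose, 4 doses have been given. Superposition: Cmin = C₀·(f + f² + … + f^4).
≈ 4.537 × (0.1547 + 0.0239 + 0.0037 + 0.0006) ≈ 4.537 × 0.1829 ≈ 0.830 mg/L.

0.8 mg/L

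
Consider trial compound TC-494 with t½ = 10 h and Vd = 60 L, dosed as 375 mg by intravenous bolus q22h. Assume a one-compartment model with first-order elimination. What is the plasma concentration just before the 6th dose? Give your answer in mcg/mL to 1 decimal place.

f = (1/2)^(τ/t½) = (1/2)^(22/10) ≈ 0.2176.
C₀ = D/Vd = 375/60 ≈ 6.250 mcg/mL.
Before the 6th dose, 5 doses have been given. Superposition: Cmin = C₀·(f + f² + … + f^5).
≈ 6.250 × (0.2176 + 0.0473 + 0.0103 + 0.0022 + 0.0005) ≈ 6.250 × 0.2779 ≈ 1.737 mcg/mL.

1.7 mcg/mL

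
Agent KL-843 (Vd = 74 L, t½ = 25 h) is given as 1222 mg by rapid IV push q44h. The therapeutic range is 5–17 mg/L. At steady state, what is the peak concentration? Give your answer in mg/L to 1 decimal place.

τ/t½ = 44/25 ≈ 1.76, so fraction remaining f = (1/2)^(44/25) ≈ 0.2952.
Accumulation ratio R = 1/(1 − f) ≈ 1/0.7048 ≈ 1.4188.
Each bolus raises the concentration by D/Vd = 1222/74 ≈ 16.514 mg/L.
Cmax,ss = C₀/(1 − f) ≈ 16.514/0.7048 ≈ 23.431 mg/L.
Peak 23.4 mg/L vs MTC 17 mg/L: exceeds toxic threshold.

23.4 mg/L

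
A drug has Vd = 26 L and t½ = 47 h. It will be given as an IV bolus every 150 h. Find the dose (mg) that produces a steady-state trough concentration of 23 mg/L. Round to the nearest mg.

4865 mg

τ/t½ = 150/47 ≈ 3.1915, so f = (1/2)^(150/47) ≈ 0.109463.
Cmin,ss = (D/Vd)·f/(1−f), so D = Cmin,ss·Vd·(1−f)/f.
D = 23 × 26 × (1−f)/f ≈ 23 × 26 × 8.13551 ≈ 4865.03 mg.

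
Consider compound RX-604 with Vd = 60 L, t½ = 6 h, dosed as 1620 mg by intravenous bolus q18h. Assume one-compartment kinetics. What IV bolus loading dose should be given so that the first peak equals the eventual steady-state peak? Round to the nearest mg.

f = (1/2)^(18/6) ≈ 0.125000; accumulation ratio R = 1/(1−f) ≈ 1.14286.
Loading dose to hit Cmax,ss on first dose: D_load = D_maint·R ≈ 1620 × 1.14286 ≈ 1851.43 mg.

1851 mg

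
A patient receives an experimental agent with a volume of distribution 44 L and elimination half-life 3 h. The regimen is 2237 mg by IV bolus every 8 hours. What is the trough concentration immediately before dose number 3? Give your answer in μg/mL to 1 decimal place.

f = (1/2)^(τ/t½) = (1/2)^(8/3) ≈ 0.1575.
C₀ = D/Vd = 2237/44 ≈ 50.841 μg/mL.
Before the 3rd dose, 2 doses have been given. Superposition: Cmin = C₀·(f + f²).
≈ 50.841 × (0.1575 + 0.0248) ≈ 50.841 × 0.1823 ≈ 9.268 μg/mL.

9.3 μg/mL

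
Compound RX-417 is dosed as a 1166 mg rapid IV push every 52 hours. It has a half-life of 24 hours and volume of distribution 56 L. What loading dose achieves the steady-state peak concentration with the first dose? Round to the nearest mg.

1500 mg

f = (1/2)^(52/24) ≈ 0.222725; accumulation ratio R = 1/(1−f) ≈ 1.28655.
Loading dose to hit Cmax,ss on first dose: D_load = D_maint·R ≈ 1166 × 1.28655 ≈ 1500.12 mg.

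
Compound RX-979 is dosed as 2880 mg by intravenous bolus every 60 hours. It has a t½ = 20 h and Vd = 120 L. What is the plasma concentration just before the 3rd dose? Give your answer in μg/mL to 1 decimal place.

f = (1/2)^(τ/t½) = (1/2)^(60/20) ≈ 0.1250.
C₀ = D/Vd = 2880/120 ≈ 24.000 μg/mL.
Before the 3rd dose, 2 doses have been given. Superposition: Cmin = C₀·(f + f²).
≈ 24.000 × (0.1250 + 0.0156) ≈ 24.000 × 0.1406 ≈ 3.374 μg/mL.

3.4 μg/mL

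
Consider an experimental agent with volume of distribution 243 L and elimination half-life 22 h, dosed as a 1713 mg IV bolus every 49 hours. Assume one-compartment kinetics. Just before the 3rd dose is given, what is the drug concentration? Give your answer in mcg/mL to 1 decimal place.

f = (1/2)^(τ/t½) = (1/2)^(49/22) ≈ 0.2136.
C₀ = D/Vd = 1713/243 ≈ 7.049 mcg/mL.
Before the 3rd dose, 2 doses have been given. Superposition: Cmin = C₀·(f + f²).
≈ 7.049 × (0.2136 + 0.0456) ≈ 7.049 × 0.2592 ≈ 1.827 mcg/mL.

1.8 mcg/mL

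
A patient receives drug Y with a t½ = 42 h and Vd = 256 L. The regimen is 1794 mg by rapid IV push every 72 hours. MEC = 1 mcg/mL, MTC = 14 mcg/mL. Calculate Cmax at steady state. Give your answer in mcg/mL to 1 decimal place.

10.1 mcg/mL

τ/t½ = 72/42 ≈ 1.7143, so fraction remaining f = (1/2)^(72/42) ≈ 0.3048.
At steady state, accumulation factor R = 1/(1 − e^(−kτ)) ≈ 1.4384.
Single-dose peak C₀ = D/Vd = 1794/256 ≈ 7.008 mcg/mL.
Steady-state peak Cmax,ss = C₀·R ≈ 7.008 × 1.4384 ≈ 10.080 mcg/mL.
Peak 10.1 mcg/mL vs MTC 14 mcg/mL: below toxic threshold.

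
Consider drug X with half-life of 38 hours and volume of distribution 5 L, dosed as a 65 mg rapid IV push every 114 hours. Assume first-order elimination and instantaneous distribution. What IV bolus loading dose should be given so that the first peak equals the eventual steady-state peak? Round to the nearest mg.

74 mg

f = (1/2)^(114/38) ≈ 0.125000; accumulation ratio R = 1/(1−f) ≈ 1.14286.
Loading dose to hit Cmax,ss on first dose: D_load = D_maint·R ≈ 65 × 1.14286 ≈ 74.29 mg.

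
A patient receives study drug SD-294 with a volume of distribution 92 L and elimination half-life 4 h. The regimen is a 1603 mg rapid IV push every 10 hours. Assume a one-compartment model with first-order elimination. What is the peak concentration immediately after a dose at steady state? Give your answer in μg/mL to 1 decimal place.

21.2 μg/mL

k = ln2/t½ = ln2/4 ≈ 0.173287 h⁻¹; fraction remaining f = e^(−kτ) = e^(−0.173287×10) ≈ 0.1768.
At steady state, accumulation factor R = 1/(1 − e^(−kτ)) ≈ 1.2148.
Each bolus raises the concentration by D/Vd = 1603/92 ≈ 17.424 μg/mL.
Steady-state peak Cmax,ss = C₀·R ≈ 17.424 × 1.2148 ≈ 21.167 μg/mL.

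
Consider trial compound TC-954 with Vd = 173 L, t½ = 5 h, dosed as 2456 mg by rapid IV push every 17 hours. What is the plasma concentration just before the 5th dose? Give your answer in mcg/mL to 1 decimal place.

f = (1/2)^(τ/t½) = (1/2)^(17/5) ≈ 0.0947.
C₀ = D/Vd = 2456/173 ≈ 14.197 mcg/mL.
Before the 5th dose, 4 doses have been given. Superposition: Cmin = C₀·(f + f² + … + f^4).
≈ 14.197 × (0.0947 + 0.0090 + 0.0008 + 0.0001) ≈ 14.197 × 0.1046 ≈ 1.485 mcg/mL.

1.5 mcg/mL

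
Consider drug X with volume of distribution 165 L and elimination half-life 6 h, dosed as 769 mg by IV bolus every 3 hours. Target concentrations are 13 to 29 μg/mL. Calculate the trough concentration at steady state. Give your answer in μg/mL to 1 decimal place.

k = ln2/t½ = ln2/6 ≈ 0.115525 h⁻¹; fraction remaining f = e^(−kτ) = e^(−0.115525×3) ≈ 0.7071.
At steady state, accumulation factor R = 1/(1 − e^(−kτ)) ≈ 3.4141.
Each bolus raises the concentration by D/Vd = 769/165 ≈ 4.661 μg/mL.
Steady-state peak Cmax,ss = C₀·R ≈ 4.661 × 3.4141 ≈ 15.913 μg/mL.
Steady-state trough Cmin,ss = Cmax,ss·f ≈ 15.913 × 0.7071 ≈ 11.252 μg/mL.
Trough 11.3 μg/mL vs MEC 13 μg/mL: subtherapeutic.

11.3 μg/mL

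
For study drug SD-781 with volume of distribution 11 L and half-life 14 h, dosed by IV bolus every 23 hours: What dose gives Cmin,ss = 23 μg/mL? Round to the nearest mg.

τ/t½ = 23/14 ≈ 1.6429, so f = (1/2)^(23/14) ≈ 0.320222.
Cmin,ss = (D/Vd)·f/(1−f), so D = Cmin,ss·Vd·(1−f)/f.
D = 23 × 11 × (1−f)/f ≈ 23 × 11 × 2.12283 ≈ 537.08 mg.

537 mg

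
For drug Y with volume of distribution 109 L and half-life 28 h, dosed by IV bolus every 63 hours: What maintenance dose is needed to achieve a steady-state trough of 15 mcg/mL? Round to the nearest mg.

6142 mg

τ/t½ = 63/28 ≈ 2.25, so f = (1/2)^(63/28) ≈ 0.210224.
Cmin,ss = (D/Vd)·f/(1−f), so D = Cmin,ss·Vd·(1−f)/f.
D = 15 × 109 × (1−f)/f ≈ 15 × 109 × 3.75683 ≈ 6142.42 mg.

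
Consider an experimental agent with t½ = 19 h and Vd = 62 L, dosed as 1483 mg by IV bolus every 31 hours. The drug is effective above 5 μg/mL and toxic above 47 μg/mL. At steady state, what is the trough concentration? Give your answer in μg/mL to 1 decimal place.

Over one 31-h interval, 31/19 ≈ 1.6316 half-lives elapse, leaving f ≈ 0.3227 of each dose.
At steady state, accumulation factor R = 1/(1 − e^(−kτ)) ≈ 1.4765.
Each bolus raises the concentration by D/Vd = 1483/62 ≈ 23.919 μg/mL.
Cmax,ss = C₀/(1 − f) ≈ 23.919/0.6773 ≈ 35.315 μg/mL.
Steady-state trough Cmin,ss = Cmax,ss·f ≈ 35.315 × 0.3227 ≈ 11.396 μg/mL.
Trough 11.4 μg/mL vs MEC 5 μg/mL: adequate.

11.4 μg/mL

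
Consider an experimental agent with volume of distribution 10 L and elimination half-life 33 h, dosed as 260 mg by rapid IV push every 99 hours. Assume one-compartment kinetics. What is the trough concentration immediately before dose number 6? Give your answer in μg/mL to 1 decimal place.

3.7 μg/mL

f = (1/2)^(τ/t½) = (1/2)^(99/33) ≈ 0.1250.
C₀ = D/Vd = 260/10 ≈ 26.000 μg/mL.
Before the 6th dose, 5 doses have been given. Superposition: Cmin = C₀·(f + f² + … + f^5).
≈ 26.000 × (0.1250 + 0.0156 + 0.0020 + 0.0002 + 0.0000) ≈ 26.000 × 0.1428 ≈ 3.713 μg/mL.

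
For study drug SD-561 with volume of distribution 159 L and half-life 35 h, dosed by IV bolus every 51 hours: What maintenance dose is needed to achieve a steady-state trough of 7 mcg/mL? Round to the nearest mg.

1943 mg

τ/t½ = 51/35 ≈ 1.4571, so f = (1/2)^(51/35) ≈ 0.364214.
Cmin,ss = (D/Vd)·f/(1−f), so D = Cmin,ss·Vd·(1−f)/f.
D = 7 × 159 × (1−f)/f ≈ 7 × 159 × 1.74564 ≈ 1942.90 mg.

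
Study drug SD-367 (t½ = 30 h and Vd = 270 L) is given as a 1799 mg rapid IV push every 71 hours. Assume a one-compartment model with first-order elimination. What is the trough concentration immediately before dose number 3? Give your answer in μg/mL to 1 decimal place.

f = (1/2)^(τ/t½) = (1/2)^(71/30) ≈ 0.1939.
C₀ = D/Vd = 1799/270 ≈ 6.663 μg/mL.
Before the 3rd dose, 2 doses have been given. Superposition: Cmin = C₀·(f + f²).
≈ 6.663 × (0.1939 + 0.0376) ≈ 6.663 × 0.2315 ≈ 1.542 μg/mL.

1.5 μg/mL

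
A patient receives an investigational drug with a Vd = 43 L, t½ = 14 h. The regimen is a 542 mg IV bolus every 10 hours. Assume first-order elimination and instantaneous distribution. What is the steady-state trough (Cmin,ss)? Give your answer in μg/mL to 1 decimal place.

19.7 μg/mL

τ/t½ = 10/14 ≈ 0.71429, so fraction remaining f = (1/2)^(10/14) ≈ 0.6095.
At steady state, accumulation factor R = 1/(1 − e^(−kτ)) ≈ 2.5608.
Single-dose peak C₀ = D/Vd = 542/43 ≈ 12.605 μg/mL.
Steady-state peak Cmax,ss = C₀·R ≈ 12.605 × 2.5608 ≈ 32.279 μg/mL.
Steady-state trough Cmin,ss = Cmax,ss·f ≈ 32.279 × 0.6095 ≈ 19.674 μg/mL.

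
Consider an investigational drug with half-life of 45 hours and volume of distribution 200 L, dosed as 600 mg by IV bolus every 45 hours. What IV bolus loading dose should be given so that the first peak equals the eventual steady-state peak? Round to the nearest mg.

1200 mg

f = (1/2)^(45/45) ≈ 0.500000; accumulation ratio R = 1/(1−f) ≈ 2.00000.
Loading dose to hit Cmax,ss on first dose: D_load = D_maint·R ≈ 600 × 2.00000 ≈ 1200.00 mg.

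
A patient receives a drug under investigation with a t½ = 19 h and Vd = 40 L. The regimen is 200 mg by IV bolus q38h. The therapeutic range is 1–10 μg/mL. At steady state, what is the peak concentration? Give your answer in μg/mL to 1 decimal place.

The dosing interval is 2 half-lives, so f = 2^(−2) = 0.25.
Accumulation ratio R = 1/(1 − f) = 1/0.75 = 4/3.
Single-dose peak C₀ = D/Vd = 200/40 = 5 μg/mL.
Steady-state peak Cmax,ss = C₀·R = 5 × 4/3 ≈ 6.667 μg/mL.
Peak 6.7 μg/mL vs MTC 10 μg/mL: below toxic threshold.

6.7 μg/mL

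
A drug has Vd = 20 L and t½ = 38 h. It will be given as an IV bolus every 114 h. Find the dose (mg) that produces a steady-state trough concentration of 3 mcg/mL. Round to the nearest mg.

τ/t½ = 114/38 ≈ 3, so f = (1/2)^(114/38) ≈ 0.125000.
Cmin,ss = (D/Vd)·f/(1−f), so D = Cmin,ss·Vd·(1−f)/f.
D = 3 × 20 × (1−f)/f ≈ 3 × 20 × 7.00000 ≈ 420.00 mg.

420 mg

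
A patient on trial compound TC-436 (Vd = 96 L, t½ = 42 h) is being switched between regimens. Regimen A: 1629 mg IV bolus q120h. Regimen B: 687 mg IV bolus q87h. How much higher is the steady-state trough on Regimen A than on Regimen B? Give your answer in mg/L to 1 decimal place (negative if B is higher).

Regimen A: f = (1/2)^(120/42) ≈ 0.1380; Cmin,ss = (1629/96)·f/(1−f) ≈ 2.717 mg/L.
Regimen B: f = (1/2)^(87/42) ≈ 0.2379; Cmin,ss = (687/96)·f/(1−f) ≈ 2.234 mg/L.
Difference ≈ 2.717 − 2.234 ≈ 0.483 mg/L.

0.5 mg/L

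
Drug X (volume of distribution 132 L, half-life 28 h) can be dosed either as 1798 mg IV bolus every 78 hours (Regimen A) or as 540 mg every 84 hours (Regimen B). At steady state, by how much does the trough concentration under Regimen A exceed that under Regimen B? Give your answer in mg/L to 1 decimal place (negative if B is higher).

1.7 mg/L

Regimen A: f = (1/2)^(78/28) ≈ 0.1450; Cmin,ss = (1798/132)·f/(1−f) ≈ 2.310 mg/L.
Regimen B: f = (1/2)^(84/28) ≈ 0.1250; Cmin,ss = (540/132)·f/(1−f) ≈ 0.584 mg/L.
Difference ≈ 2.310 − 0.584 ≈ 1.726 mg/L.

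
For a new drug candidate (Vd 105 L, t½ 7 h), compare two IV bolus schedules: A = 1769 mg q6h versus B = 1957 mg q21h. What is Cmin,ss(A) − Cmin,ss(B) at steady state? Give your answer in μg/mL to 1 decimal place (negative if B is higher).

18.1 μg/mL

Regimen A: f = (1/2)^(6/7) ≈ 0.5520; Cmin,ss = (1769/105)·f/(1−f) ≈ 20.759 μg/mL.
Regimen B: f = (1/2)^(21/7) ≈ 0.1250; Cmin,ss = (1957/105)·f/(1−f) ≈ 2.663 μg/mL.
Difference ≈ 20.759 − 2.663 ≈ 18.096 μg/mL.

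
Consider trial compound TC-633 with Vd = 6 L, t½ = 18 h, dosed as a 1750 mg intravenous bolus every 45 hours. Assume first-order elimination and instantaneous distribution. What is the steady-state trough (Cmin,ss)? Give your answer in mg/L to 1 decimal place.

62.6 mg/L

k = ln2/t½ = ln2/18 ≈ 0.038508 h⁻¹; fraction remaining f = e^(−kτ) = e^(−0.038508×45) ≈ 0.1768.
Single-dose peak C₀ = D/Vd = 1750/6 ≈ 291.667 mg/L.
Steady-state trough Cmin,ss = C₀·f/(1−f) ≈ 291.667 × 0.1768/0.8232 ≈ 62.642 mg/L.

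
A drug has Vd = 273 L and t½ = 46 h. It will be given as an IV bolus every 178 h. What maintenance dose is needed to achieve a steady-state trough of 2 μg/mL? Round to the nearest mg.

7435 mg

τ/t½ = 178/46 ≈ 3.8696, so f = (1/2)^(178/46) ≈ 0.068414.
Cmin,ss = (D/Vd)·f/(1−f), so D = Cmin,ss·Vd·(1−f)/f.
D = 2 × 273 × (1−f)/f ≈ 2 × 273 × 13.61689 ≈ 7434.82 mg.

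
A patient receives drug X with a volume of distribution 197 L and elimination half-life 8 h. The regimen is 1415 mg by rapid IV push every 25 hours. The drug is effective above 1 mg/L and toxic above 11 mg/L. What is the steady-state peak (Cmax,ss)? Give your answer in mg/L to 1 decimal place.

τ/t½ = 25/8 ≈ 3.125, so fraction remaining f = (1/2)^(25/8) ≈ 0.1146.
At steady state, accumulation factor R = 1/(1 − e^(−kτ)) ≈ 1.1294.
Each bolus raises the concentration by D/Vd = 1415/197 ≈ 7.183 mg/L.
Steady-state peak Cmax,ss = C₀·R ≈ 7.183 × 1.1294 ≈ 8.112 mg/L.
Peak 8.1 mg/L vs MTC 11 mg/L: below toxic threshold.

8.1 mg/L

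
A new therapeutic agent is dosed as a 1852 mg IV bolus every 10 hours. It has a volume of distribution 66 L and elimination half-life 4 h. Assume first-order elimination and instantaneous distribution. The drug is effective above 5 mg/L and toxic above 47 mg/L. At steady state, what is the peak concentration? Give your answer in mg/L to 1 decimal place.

Over one 10-h interval, 10/4 ≈ 2.5 half-lives elapse, leaving f ≈ 0.1768 of each dose.
Accumulation ratio R = 1/(1 − f) ≈ 1/0.8232 ≈ 1.2148.
Each bolus raises the concentration by D/Vd = 1852/66 ≈ 28.061 mg/L.
Steady-state peak Cmax,ss = C₀·R ≈ 28.061 × 1.2148 ≈ 34.089 mg/L.
Peak 34.1 mg/L vs MTC 47 mg/L: below toxic threshold.

34.1 mg/L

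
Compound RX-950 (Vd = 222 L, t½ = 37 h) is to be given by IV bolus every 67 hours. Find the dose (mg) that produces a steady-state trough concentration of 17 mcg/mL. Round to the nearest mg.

τ/t½ = 67/37 ≈ 1.8108, so f = (1/2)^(67/37) ≈ 0.285031.
Cmin,ss = (D/Vd)·f/(1−f), so D = Cmin,ss·Vd·(1−f)/f.
D = 17 × 222 × (1−f)/f ≈ 17 × 222 × 2.50839 ≈ 9466.66 mg.

9467 mg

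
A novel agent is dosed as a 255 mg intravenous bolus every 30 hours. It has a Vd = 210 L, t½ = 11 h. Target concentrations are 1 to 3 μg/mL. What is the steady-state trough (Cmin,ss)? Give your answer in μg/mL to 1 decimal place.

k = ln2/t½ = ln2/11 ≈ 0.063013 h⁻¹; fraction remaining f = e^(−kτ) = e^(−0.063013×30) ≈ 0.1510.
At steady state, accumulation factor R = 1/(1 − e^(−kτ)) ≈ 1.1779.
Each bolus raises the concentration by D/Vd = 255/210 ≈ 1.214 μg/mL.
Steady-state peak Cmax,ss = C₀·R ≈ 1.214 × 1.1779 ≈ 1.430 μg/mL.
One interval later, Cmin,ss = Cmax,ss·e^(−kτ) ≈ 1.430 × 0.1510 ≈ 0.216 μg/mL.
Trough 0.2 μg/mL vs MEC 1 μg/mL: subtherapeutic.

0.2 μg/mL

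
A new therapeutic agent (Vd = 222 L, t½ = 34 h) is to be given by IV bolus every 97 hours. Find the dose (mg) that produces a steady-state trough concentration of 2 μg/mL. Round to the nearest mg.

2764 mg

τ/t½ = 97/34 ≈ 2.8529, so f = (1/2)^(97/34) ≈ 0.138414.
Cmin,ss = (D/Vd)·f/(1−f), so D = Cmin,ss·Vd·(1−f)/f.
D = 2 × 222 × (1−f)/f ≈ 2 × 222 × 6.22470 ≈ 2763.77 mg.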